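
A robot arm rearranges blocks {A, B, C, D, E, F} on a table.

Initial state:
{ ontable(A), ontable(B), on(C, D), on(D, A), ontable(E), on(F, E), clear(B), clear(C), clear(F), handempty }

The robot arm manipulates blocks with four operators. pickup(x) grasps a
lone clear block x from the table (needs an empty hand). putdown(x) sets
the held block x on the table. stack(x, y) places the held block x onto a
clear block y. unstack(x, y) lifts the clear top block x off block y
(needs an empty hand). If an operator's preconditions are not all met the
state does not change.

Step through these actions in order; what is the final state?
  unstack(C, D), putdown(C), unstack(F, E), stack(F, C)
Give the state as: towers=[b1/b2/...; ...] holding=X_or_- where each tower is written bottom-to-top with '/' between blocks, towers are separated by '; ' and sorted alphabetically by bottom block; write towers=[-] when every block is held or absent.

step 1 (unstack(C, D)): towers=[A/D; B; E/F] holding=C
step 2 (putdown(C)): towers=[A/D; B; C; E/F] holding=-
step 3 (unstack(F, E)): towers=[A/D; B; C; E] holding=F
step 4 (stack(F, C)): towers=[A/D; B; C/F; E] holding=-

towers=[A/D; B; C/F; E] holding=-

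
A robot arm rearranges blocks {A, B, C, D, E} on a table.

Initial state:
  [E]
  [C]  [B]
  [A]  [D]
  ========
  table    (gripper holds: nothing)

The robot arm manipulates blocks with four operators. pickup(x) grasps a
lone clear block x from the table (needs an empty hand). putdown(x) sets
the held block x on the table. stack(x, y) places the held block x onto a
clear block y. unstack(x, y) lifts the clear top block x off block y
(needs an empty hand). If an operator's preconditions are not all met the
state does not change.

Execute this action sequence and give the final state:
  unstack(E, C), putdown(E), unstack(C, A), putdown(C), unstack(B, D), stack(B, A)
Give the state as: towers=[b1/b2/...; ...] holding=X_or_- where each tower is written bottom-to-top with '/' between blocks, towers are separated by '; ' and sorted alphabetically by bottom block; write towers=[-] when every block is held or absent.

step 1 (unstack(E, C)): towers=[A/C; D/B] holding=E
step 2 (putdown(E)): towers=[A/C; D/B; E] holding=-
step 3 (unstack(C, A)): towers=[A; D/B; E] holding=C
step 4 (putdown(C)): towers=[A; C; D/B; E] holding=-
step 5 (unstack(B, D)): towers=[A; C; D; E] holding=B
step 6 (stack(B, A)): towers=[A/B; C; D; E] holding=-

towers=[A/B; C; D; E] holding=-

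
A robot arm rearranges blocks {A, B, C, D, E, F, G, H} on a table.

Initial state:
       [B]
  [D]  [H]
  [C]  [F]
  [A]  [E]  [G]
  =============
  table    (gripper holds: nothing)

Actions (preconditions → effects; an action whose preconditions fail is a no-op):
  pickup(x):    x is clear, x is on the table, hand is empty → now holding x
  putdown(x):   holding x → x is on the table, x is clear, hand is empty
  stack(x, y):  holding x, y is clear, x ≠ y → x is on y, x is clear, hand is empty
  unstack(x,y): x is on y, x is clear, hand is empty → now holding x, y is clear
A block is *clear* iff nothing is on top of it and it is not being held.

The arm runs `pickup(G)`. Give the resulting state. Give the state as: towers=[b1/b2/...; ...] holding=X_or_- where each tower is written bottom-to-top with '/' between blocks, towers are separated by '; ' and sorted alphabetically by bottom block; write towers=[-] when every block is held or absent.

towers=[A/C/D; E/F/H/B] holding=G

before: towers=[A/C/D; E/F/H/B; G] holding=-
pre[pickup(G)]: clear(G) ok, ontable(G) ok, handempty ok
all met → apply pickup(G)
after:  towers=[A/C/D; E/F/H/B] holding=G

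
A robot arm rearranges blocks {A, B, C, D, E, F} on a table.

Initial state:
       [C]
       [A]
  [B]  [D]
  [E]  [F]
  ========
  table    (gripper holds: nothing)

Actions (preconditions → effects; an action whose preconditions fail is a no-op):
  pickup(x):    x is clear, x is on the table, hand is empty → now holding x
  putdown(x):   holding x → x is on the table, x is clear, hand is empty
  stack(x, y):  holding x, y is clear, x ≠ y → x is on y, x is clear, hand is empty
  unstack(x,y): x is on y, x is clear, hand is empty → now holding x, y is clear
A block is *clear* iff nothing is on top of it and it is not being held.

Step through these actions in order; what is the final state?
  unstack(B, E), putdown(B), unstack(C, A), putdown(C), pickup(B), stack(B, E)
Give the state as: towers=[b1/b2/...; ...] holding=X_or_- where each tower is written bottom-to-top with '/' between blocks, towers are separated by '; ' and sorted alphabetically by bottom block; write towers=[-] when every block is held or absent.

step 1 (unstack(B, E)): towers=[E; F/D/A/C] holding=B
step 2 (putdown(B)): towers=[B; E; F/D/A/C] holding=-
step 3 (unstack(C, A)): towers=[B; E; F/D/A] holding=C
step 4 (putdown(C)): towers=[B; C; E; F/D/A] holding=-
step 5 (pickup(B)): towers=[C; E; F/D/A] holding=B
step 6 (stack(B, E)): towers=[C; E/B; F/D/A] holding=-

towers=[C; E/B; F/D/A] holding=-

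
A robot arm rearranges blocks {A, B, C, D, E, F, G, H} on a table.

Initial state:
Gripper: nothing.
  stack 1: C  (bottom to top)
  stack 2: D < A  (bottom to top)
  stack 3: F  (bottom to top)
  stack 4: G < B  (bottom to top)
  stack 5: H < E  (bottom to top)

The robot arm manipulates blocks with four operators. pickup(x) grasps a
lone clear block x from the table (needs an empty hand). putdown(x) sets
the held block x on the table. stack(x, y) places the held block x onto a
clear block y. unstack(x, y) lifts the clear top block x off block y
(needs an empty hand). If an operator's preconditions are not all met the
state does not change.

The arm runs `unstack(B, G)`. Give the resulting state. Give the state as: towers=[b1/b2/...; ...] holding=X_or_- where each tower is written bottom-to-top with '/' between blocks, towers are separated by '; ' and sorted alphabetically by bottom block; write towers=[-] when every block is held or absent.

towers=[C; D/A; F; G; H/E] holding=B

before: towers=[C; D/A; F; G/B; H/E] holding=-
pre[unstack(B, G)]: on(B,G) ✓, clear(B) ✓, handempty ✓
all met → apply unstack(B, G)
after:  towers=[C; D/A; F; G; H/E] holding=B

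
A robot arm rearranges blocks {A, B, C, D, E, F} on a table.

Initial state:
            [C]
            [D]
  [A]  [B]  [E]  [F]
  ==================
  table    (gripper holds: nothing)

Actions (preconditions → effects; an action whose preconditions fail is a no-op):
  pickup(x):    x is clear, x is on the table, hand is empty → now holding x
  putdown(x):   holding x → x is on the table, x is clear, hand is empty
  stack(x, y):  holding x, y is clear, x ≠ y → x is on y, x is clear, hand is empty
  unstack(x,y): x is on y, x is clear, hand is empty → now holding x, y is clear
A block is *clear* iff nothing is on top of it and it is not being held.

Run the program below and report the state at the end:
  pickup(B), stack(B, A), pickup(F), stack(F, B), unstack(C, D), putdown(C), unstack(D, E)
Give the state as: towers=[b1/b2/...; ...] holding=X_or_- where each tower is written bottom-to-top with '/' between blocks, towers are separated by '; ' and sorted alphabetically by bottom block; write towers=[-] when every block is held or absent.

step 1 (pickup(B)): towers=[A; E/D/C; F] holding=B
step 2 (stack(B, A)): towers=[A/B; E/D/C; F] holding=-
step 3 (pickup(F)): towers=[A/B; E/D/C] holding=F
step 4 (stack(F, B)): towers=[A/B/F; E/D/C] holding=-
step 5 (unstack(C, D)): towers=[A/B/F; E/D] holding=C
step 6 (putdown(C)): towers=[A/B/F; C; E/D] holding=-
step 7 (unstack(D, E)): towers=[A/B/F; C; E] holding=D

towers=[A/B/F; C; E] holding=D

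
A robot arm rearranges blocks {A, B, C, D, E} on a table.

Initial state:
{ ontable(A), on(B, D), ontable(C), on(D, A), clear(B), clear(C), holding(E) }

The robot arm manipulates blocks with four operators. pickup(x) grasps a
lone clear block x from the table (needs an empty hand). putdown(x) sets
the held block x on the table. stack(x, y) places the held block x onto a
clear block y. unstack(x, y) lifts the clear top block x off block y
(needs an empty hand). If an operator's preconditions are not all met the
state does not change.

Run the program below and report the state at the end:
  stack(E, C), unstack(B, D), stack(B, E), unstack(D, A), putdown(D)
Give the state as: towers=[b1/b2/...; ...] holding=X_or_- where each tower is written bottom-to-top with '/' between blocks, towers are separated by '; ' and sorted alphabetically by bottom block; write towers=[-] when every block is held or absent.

towers=[A; C/E/B; D] holding=-

step 1 (stack(E, C)): towers=[A/D/B; C/E] holding=-
step 2 (unstack(B, D)): towers=[A/D; C/E] holding=B
step 3 (stack(B, E)): towers=[A/D; C/E/B] holding=-
step 4 (unstack(D, A)): towers=[A; C/E/B] holding=D
step 5 (putdown(D)): towers=[A; C/E/B; D] holding=-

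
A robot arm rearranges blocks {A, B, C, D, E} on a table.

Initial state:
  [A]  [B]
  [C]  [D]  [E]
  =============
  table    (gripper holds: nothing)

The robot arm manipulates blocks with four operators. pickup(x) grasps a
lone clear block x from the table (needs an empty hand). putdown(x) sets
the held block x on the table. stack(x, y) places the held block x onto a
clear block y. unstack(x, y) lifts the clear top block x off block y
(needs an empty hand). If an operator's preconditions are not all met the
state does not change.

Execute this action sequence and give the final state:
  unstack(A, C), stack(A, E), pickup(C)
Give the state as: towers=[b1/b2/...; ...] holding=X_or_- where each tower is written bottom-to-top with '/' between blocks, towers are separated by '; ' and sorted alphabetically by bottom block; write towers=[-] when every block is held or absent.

towers=[D/B; E/A] holding=C

step 1 (unstack(A, C)): towers=[C; D/B; E] holding=A
step 2 (stack(A, E)): towers=[C; D/B; E/A] holding=-
step 3 (pickup(C)): towers=[D/B; E/A] holding=C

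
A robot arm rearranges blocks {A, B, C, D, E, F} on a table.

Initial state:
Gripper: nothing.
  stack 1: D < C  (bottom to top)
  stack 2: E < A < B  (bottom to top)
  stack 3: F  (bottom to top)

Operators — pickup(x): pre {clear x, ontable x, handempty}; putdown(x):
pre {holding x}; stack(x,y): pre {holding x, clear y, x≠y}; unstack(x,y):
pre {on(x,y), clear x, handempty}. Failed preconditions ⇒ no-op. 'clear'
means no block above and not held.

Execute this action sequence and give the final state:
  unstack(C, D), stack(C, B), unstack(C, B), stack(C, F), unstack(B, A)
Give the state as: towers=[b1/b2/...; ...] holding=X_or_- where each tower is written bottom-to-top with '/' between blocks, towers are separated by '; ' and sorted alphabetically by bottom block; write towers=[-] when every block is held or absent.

step 1 (unstack(C, D)): towers=[D; E/A/B; F] holding=C
step 2 (stack(C, B)): towers=[D; E/A/B/C; F] holding=-
step 3 (unstack(C, B)): towers=[D; E/A/B; F] holding=C
step 4 (stack(C, F)): towers=[D; E/A/B; F/C] holding=-
step 5 (unstack(B, A)): towers=[D; E/A; F/C] holding=B

towers=[D; E/A; F/C] holding=B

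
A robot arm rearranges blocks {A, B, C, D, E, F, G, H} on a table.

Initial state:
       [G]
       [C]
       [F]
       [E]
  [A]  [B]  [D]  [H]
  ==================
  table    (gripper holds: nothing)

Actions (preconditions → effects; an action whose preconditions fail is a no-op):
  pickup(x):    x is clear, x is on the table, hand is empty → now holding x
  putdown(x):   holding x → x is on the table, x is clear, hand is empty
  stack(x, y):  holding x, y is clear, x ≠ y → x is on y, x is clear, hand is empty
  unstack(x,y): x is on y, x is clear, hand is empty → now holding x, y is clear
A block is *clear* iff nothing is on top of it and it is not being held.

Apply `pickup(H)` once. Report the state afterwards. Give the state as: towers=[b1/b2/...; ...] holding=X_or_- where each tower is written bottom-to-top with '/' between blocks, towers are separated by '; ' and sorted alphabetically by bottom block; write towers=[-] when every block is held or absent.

before: towers=[A; B/E/F/C/G; D; H] holding=-
pre[pickup(H)]: clear(H) ✓, ontable(H) ✓, handempty ✓
all met → apply pickup(H)
after:  towers=[A; B/E/F/C/G; D] holding=H

towers=[A; B/E/F/C/G; D] holding=H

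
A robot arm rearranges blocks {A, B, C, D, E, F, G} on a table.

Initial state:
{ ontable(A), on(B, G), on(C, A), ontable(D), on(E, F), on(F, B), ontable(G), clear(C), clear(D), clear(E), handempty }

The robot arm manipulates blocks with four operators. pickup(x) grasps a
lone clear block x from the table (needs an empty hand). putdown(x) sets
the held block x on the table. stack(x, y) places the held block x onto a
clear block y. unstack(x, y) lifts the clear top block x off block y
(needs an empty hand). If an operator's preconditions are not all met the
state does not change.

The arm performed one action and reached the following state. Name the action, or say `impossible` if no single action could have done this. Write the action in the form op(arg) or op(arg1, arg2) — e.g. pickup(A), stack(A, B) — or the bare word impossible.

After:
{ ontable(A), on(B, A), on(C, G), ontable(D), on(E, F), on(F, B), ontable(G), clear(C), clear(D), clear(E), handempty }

impossible

target: towers=[A/B/F/E; D; G/C] holding=-
         pickup(D) → towers=[A/C; G/B/F/E] holding=D
     unstack(E, F) → towers=[A/C; D; G/B/F] holding=E
     unstack(C, A) → towers=[A; D; G/B/F/E] holding=C
none of the 3 applicable actions match → impossible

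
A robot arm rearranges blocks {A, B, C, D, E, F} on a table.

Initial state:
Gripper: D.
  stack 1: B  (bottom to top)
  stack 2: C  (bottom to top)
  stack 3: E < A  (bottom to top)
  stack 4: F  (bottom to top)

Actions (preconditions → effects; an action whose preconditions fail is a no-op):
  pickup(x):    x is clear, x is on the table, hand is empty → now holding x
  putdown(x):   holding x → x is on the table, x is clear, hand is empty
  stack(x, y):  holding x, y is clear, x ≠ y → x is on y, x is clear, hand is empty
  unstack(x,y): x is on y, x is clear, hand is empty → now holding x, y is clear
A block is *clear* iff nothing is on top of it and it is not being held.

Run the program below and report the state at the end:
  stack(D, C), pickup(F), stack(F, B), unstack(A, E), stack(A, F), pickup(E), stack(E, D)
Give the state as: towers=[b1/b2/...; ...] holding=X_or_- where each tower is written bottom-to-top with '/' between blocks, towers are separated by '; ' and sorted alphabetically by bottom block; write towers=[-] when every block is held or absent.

towers=[B/F/A; C/D/E] holding=-

step 1 (stack(D, C)): towers=[B; C/D; E/A; F] holding=-
step 2 (pickup(F)): towers=[B; C/D; E/A] holding=F
step 3 (stack(F, B)): towers=[B/F; C/D; E/A] holding=-
step 4 (unstack(A, E)): towers=[B/F; C/D; E] holding=A
step 5 (stack(A, F)): towers=[B/F/A; C/D; E] holding=-
step 6 (pickup(E)): towers=[B/F/A; C/D] holding=E
step 7 (stack(E, D)): towers=[B/F/A; C/D/E] holding=-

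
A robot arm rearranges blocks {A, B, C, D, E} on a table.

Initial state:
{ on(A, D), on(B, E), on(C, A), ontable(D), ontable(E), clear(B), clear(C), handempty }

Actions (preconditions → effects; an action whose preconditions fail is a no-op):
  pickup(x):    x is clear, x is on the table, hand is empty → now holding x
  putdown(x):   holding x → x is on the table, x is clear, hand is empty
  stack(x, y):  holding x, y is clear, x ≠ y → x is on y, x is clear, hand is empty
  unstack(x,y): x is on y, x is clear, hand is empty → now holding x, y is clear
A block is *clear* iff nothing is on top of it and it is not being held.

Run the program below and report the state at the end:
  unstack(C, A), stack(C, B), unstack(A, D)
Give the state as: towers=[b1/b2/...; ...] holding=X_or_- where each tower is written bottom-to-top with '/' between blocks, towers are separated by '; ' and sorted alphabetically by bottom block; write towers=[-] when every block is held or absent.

step 1 (unstack(C, A)): towers=[D/A; E/B] holding=C
step 2 (stack(C, B)): towers=[D/A; E/B/C] holding=-
step 3 (unstack(A, D)): towers=[D; E/B/C] holding=A

towers=[D; E/B/C] holding=A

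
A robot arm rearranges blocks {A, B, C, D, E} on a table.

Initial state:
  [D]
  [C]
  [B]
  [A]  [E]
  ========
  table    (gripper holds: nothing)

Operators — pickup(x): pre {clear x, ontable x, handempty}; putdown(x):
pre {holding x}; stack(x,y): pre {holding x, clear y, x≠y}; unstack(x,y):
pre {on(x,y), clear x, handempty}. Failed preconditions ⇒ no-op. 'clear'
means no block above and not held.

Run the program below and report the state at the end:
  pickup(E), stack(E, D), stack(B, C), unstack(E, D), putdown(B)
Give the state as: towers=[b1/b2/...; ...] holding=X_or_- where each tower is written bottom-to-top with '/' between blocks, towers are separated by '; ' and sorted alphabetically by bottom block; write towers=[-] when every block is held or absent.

towers=[A/B/C/D] holding=E

step 1 (pickup(E)): towers=[A/B/C/D] holding=E
step 2 (stack(E, D)): towers=[A/B/C/D/E] holding=-
step 3 (stack(B, C)) [no-op]: towers=[A/B/C/D/E] holding=-
step 4 (unstack(E, D)): towers=[A/B/C/D] holding=E
step 5 (putdown(B)) [no-op]: towers=[A/B/C/D] holding=E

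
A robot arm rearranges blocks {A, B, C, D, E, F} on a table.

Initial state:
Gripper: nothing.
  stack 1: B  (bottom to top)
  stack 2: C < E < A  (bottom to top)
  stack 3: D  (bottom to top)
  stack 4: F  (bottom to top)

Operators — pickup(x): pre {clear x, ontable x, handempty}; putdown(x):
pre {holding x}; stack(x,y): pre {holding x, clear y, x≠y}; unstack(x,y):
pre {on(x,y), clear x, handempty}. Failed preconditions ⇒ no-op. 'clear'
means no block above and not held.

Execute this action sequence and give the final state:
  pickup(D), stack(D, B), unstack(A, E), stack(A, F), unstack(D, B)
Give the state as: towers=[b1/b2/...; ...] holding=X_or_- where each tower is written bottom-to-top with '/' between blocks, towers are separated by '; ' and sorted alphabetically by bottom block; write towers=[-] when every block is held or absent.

step 1 (pickup(D)): towers=[B; C/E/A; F] holding=D
step 2 (stack(D, B)): towers=[B/D; C/E/A; F] holding=-
step 3 (unstack(A, E)): towers=[B/D; C/E; F] holding=A
step 4 (stack(A, F)): towers=[B/D; C/E; F/A] holding=-
step 5 (unstack(D, B)): towers=[B; C/E; F/A] holding=D

towers=[B; C/E; F/A] holding=D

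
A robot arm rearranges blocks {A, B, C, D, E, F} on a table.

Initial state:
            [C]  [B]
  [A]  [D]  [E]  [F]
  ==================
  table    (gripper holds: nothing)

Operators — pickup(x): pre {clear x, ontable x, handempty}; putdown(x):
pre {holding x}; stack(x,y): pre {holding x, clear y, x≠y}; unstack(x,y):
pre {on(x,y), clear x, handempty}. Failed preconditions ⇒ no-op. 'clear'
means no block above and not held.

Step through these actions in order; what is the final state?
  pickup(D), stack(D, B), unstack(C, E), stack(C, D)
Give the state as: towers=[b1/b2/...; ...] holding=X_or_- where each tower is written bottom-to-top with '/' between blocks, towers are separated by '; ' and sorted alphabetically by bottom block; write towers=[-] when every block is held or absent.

step 1 (pickup(D)): towers=[A; E/C; F/B] holding=D
step 2 (stack(D, B)): towers=[A; E/C; F/B/D] holding=-
step 3 (unstack(C, E)): towers=[A; E; F/B/D] holding=C
step 4 (stack(C, D)): towers=[A; E; F/B/D/C] holding=-

towers=[A; E; F/B/D/C] holding=-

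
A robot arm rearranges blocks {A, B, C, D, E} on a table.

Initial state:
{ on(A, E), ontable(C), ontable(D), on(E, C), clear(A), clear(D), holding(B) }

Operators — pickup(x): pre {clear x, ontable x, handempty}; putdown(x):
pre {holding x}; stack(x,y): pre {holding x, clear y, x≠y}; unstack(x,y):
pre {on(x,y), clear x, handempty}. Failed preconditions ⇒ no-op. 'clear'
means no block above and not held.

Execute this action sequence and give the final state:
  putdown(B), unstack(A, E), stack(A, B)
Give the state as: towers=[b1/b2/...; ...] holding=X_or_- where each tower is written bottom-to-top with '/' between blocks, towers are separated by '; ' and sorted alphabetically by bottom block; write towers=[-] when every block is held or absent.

towers=[B/A; C/E; D] holding=-

step 1 (putdown(B)): towers=[B; C/E/A; D] holding=-
step 2 (unstack(A, E)): towers=[B; C/E; D] holding=A
step 3 (stack(A, B)): towers=[B/A; C/E; D] holding=-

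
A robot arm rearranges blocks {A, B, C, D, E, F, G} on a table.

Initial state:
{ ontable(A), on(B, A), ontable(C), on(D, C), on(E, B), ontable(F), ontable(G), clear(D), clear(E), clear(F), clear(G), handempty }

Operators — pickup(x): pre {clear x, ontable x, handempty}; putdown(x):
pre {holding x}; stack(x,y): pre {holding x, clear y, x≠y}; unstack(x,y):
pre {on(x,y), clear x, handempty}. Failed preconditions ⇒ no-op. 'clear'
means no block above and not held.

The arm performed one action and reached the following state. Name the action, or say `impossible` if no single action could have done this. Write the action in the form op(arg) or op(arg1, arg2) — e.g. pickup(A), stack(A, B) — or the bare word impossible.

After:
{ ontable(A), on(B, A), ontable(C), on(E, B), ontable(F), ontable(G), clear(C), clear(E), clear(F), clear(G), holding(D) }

unstack(D, C)

target: towers=[A/B/E; C; F; G] holding=D
         pickup(F) → towers=[A/B/E; C/D; G] holding=F
         pickup(G) → towers=[A/B/E; C/D; F] holding=G
     unstack(D, C) → towers=[A/B/E; C; F; G] holding=D  ← match
     unstack(E, B) → towers=[A/B; C/D; F; G] holding=E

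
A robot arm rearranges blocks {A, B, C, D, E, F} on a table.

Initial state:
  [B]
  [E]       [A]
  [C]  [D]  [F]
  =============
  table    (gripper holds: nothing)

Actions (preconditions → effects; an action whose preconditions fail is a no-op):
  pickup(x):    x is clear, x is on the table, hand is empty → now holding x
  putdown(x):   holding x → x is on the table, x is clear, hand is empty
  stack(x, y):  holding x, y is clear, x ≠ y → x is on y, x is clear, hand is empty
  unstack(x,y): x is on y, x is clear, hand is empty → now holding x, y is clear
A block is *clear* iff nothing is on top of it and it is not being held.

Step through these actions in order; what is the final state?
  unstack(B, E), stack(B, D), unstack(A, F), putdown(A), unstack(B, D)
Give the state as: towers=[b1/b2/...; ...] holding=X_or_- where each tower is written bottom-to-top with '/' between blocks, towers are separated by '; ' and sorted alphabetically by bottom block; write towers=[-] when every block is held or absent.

step 1 (unstack(B, E)): towers=[C/E; D; F/A] holding=B
step 2 (stack(B, D)): towers=[C/E; D/B; F/A] holding=-
step 3 (unstack(A, F)): towers=[C/E; D/B; F] holding=A
step 4 (putdown(A)): towers=[A; C/E; D/B; F] holding=-
step 5 (unstack(B, D)): towers=[A; C/E; D; F] holding=B

towers=[A; C/E; D; F] holding=B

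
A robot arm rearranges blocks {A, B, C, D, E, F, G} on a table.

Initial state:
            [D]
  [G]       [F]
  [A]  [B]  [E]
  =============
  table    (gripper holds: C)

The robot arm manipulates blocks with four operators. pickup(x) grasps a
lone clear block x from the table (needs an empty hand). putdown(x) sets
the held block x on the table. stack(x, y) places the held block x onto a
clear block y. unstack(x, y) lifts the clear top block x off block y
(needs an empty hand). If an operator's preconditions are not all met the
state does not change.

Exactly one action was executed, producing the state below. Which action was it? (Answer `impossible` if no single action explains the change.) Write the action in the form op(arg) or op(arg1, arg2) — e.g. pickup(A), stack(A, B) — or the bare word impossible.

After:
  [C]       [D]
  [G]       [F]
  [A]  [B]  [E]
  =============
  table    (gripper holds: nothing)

target: towers=[A/G/C; B; E/F/D] holding=-
        putdown(C) → towers=[A/G; B; C; E/F/D] holding=-
       stack(C, B) → towers=[A/G; B/C; E/F/D] holding=-
       stack(C, G) → towers=[A/G/C; B; E/F/D] holding=-  ← match
       stack(C, D) → towers=[A/G; B; E/F/D/C] holding=-

stack(C, G)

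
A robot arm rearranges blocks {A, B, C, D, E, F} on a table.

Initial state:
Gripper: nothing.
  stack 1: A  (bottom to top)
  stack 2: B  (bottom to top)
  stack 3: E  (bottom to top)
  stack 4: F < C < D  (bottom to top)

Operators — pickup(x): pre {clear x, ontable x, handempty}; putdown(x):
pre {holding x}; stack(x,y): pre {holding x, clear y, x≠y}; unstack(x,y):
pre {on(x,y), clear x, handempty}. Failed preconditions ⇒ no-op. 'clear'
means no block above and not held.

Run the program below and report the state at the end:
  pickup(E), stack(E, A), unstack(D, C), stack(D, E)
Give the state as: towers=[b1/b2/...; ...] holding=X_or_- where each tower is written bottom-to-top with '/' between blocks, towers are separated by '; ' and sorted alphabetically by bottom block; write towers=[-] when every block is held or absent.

towers=[A/E/D; B; F/C] holding=-

step 1 (pickup(E)): towers=[A; B; F/C/D] holding=E
step 2 (stack(E, A)): towers=[A/E; B; F/C/D] holding=-
step 3 (unstack(D, C)): towers=[A/E; B; F/C] holding=D
step 4 (stack(D, E)): towers=[A/E/D; B; F/C] holding=-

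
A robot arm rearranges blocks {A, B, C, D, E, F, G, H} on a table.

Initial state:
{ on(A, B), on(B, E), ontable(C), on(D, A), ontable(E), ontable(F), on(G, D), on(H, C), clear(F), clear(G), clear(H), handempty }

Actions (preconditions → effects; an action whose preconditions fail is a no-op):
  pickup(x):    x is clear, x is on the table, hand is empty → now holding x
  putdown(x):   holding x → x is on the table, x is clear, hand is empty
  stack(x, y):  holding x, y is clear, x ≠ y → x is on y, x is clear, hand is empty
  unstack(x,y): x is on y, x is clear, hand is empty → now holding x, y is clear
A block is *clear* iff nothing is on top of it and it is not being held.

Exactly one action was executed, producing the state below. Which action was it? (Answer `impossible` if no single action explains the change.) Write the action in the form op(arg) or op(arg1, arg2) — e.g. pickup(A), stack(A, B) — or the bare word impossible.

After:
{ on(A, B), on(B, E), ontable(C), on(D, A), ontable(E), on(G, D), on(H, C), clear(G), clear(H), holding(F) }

target: towers=[C/H; E/B/A/D/G] holding=F
     unstack(G, D) → towers=[C/H; E/B/A/D; F] holding=G
     unstack(H, C) → towers=[C; E/B/A/D/G; F] holding=H
         pickup(F) → towers=[C/H; E/B/A/D/G] holding=F  ← match

pickup(F)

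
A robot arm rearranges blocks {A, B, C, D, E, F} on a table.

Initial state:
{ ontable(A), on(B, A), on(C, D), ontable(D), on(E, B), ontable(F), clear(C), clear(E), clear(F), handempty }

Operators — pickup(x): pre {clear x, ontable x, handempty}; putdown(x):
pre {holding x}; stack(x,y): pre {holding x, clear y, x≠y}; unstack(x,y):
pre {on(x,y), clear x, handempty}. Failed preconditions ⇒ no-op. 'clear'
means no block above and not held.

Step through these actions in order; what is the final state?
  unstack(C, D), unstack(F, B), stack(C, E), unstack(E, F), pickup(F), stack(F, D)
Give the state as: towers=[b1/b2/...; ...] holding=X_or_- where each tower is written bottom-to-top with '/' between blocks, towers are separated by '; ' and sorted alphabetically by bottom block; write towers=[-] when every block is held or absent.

towers=[A/B/E/C; D/F] holding=-

step 1 (unstack(C, D)): towers=[A/B/E; D; F] holding=C
step 2 (unstack(F, B)) [no-op]: towers=[A/B/E; D; F] holding=C
step 3 (stack(C, E)): towers=[A/B/E/C; D; F] holding=-
step 4 (unstack(E, F)) [no-op]: towers=[A/B/E/C; D; F] holding=-
step 5 (pickup(F)): towers=[A/B/E/C; D] holding=F
step 6 (stack(F, D)): towers=[A/B/E/C; D/F] holding=-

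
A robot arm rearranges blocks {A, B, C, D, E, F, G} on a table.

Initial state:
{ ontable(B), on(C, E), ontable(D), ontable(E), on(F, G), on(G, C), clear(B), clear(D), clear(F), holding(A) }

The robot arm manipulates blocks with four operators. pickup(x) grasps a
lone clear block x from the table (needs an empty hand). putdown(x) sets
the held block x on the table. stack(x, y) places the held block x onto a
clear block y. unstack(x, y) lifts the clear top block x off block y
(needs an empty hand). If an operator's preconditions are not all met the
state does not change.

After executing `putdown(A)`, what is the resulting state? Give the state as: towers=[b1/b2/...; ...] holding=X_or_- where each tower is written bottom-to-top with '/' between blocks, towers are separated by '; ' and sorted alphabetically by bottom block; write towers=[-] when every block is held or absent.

before: towers=[B; D; E/C/G/F] holding=A
pre[putdown(A)]: holding(A) ✓
all met → apply putdown(A)
after:  towers=[A; B; D; E/C/G/F] holding=-

towers=[A; B; D; E/C/G/F] holding=-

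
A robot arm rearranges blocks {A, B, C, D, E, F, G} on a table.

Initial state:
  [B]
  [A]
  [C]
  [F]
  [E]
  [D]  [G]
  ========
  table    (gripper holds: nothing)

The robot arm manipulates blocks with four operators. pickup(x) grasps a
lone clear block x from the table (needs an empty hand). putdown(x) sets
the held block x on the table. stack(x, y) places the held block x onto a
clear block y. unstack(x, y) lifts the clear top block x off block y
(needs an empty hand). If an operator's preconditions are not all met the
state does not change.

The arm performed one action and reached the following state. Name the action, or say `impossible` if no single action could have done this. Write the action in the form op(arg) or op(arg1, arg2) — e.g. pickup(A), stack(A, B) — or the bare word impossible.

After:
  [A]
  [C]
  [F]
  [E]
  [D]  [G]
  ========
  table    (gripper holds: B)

unstack(B, A)

target: towers=[D/E/F/C/A; G] holding=B
     unstack(B, A) → towers=[D/E/F/C/A; G] holding=B  ← match
         pickup(G) → towers=[D/E/F/C/A/B] holding=G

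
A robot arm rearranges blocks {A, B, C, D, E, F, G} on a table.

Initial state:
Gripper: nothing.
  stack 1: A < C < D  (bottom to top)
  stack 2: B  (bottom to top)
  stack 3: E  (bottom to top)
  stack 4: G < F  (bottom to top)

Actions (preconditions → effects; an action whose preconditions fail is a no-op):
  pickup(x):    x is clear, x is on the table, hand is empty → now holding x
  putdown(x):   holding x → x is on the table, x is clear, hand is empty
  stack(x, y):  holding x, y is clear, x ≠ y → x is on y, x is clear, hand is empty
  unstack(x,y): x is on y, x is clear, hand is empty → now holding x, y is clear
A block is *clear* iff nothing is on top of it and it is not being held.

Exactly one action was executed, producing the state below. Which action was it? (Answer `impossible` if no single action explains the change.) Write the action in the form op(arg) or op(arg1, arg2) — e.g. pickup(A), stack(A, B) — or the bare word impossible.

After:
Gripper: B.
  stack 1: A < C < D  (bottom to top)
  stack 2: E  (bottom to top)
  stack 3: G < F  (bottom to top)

target: towers=[A/C/D; E; G/F] holding=B
         pickup(B) → towers=[A/C/D; E; G/F] holding=B  ← match
     unstack(F, G) → towers=[A/C/D; B; E; G] holding=F
     unstack(D, C) → towers=[A/C; B; E; G/F] holding=D
         pickup(E) → towers=[A/C/D; B; G/F] holding=E

pickup(B)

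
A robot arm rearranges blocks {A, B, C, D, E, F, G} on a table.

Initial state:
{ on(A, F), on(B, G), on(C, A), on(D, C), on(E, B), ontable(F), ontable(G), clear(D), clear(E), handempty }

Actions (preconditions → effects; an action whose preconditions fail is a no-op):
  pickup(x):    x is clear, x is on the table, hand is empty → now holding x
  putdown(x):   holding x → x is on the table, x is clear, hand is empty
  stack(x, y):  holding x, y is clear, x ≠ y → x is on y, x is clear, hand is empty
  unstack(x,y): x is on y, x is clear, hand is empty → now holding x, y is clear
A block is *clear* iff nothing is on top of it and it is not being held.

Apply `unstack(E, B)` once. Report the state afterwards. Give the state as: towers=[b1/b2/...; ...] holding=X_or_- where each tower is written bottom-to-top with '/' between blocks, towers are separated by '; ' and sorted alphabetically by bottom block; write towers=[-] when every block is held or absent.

towers=[F/A/C/D; G/B] holding=E

before: towers=[F/A/C/D; G/B/E] holding=-
pre[unstack(E, B)]: on(E,B) ok, clear(E) ok, handempty ok
all met → apply unstack(E, B)
after:  towers=[F/A/C/D; G/B] holding=E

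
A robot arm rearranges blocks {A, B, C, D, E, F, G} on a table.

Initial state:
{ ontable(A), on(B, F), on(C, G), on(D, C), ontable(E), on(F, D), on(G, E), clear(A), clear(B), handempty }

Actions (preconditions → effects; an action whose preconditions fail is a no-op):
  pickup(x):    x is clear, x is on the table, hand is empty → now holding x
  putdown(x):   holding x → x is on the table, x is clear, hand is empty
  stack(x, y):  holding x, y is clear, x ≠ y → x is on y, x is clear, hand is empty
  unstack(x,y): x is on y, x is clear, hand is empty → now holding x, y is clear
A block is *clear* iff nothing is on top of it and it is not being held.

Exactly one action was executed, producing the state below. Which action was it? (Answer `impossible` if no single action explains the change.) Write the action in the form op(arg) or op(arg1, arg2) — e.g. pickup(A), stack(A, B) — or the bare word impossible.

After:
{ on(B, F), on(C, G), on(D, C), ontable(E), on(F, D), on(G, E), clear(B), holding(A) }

pickup(A)

target: towers=[E/G/C/D/F/B] holding=A
     unstack(B, F) → towers=[A; E/G/C/D/F] holding=B
         pickup(A) → towers=[E/G/C/D/F/B] holding=A  ← match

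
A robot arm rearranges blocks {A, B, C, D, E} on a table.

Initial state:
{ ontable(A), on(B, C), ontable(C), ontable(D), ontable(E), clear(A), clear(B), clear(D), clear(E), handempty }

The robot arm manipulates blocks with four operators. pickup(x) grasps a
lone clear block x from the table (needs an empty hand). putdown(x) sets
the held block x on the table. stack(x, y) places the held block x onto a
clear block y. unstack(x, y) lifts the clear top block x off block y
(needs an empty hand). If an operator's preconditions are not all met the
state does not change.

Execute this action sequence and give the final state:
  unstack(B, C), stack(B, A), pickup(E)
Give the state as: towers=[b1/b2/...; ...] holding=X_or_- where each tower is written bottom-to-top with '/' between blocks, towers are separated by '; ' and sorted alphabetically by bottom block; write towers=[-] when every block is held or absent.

step 1 (unstack(B, C)): towers=[A; C; D; E] holding=B
step 2 (stack(B, A)): towers=[A/B; C; D; E] holding=-
step 3 (pickup(E)): towers=[A/B; C; D] holding=E

towers=[A/B; C; D] holding=E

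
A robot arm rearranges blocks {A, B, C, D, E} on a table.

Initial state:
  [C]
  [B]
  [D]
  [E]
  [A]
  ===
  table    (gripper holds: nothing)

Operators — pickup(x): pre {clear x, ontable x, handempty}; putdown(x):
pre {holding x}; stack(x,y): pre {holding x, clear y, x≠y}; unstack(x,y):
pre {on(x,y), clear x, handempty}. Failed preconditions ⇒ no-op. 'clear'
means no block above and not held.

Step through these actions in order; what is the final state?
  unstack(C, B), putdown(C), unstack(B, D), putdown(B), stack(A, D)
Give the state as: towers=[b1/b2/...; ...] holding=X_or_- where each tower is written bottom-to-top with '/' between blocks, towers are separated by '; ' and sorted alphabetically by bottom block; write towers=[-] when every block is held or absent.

towers=[A/E/D; B; C] holding=-

step 1 (unstack(C, B)): towers=[A/E/D/B] holding=C
step 2 (putdown(C)): towers=[A/E/D/B; C] holding=-
step 3 (unstack(B, D)): towers=[A/E/D; C] holding=B
step 4 (putdown(B)): towers=[A/E/D; B; C] holding=-
step 5 (stack(A, D)) [no-op]: towers=[A/E/D; B; C] holding=-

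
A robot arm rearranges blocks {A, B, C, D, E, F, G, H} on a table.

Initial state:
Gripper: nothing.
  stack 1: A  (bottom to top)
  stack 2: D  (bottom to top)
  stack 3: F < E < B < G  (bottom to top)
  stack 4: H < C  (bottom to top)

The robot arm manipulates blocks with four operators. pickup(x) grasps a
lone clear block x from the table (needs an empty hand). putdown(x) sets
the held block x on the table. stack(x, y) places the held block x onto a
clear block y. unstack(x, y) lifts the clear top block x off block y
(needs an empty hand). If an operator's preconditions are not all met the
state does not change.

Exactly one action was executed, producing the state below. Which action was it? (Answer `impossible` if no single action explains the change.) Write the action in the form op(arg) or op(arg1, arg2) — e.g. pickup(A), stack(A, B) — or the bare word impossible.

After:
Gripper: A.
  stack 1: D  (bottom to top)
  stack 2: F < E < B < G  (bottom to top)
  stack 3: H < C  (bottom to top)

target: towers=[D; F/E/B/G; H/C] holding=A
     unstack(G, B) → towers=[A; D; F/E/B; H/C] holding=G
         pickup(A) → towers=[D; F/E/B/G; H/C] holding=A  ← match
         pickup(D) → towers=[A; F/E/B/G; H/C] holding=D
     unstack(C, H) → towers=[A; D; F/E/B/G; H] holding=C

pickup(A)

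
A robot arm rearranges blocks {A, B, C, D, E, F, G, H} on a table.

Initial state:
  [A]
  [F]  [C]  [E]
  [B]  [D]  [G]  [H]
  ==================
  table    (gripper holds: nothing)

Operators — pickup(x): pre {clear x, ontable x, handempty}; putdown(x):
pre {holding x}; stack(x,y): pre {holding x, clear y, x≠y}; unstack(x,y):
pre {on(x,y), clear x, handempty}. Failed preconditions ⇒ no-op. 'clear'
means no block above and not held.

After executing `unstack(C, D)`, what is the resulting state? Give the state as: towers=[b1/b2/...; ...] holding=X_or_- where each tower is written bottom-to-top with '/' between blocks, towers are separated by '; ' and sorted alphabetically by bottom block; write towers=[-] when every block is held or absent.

before: towers=[B/F/A; D/C; G/E; H] holding=-
pre[unstack(C, D)]: on(C,D) ok, clear(C) ok, handempty ok
all met → apply unstack(C, D)
after:  towers=[B/F/A; D; G/E; H] holding=C

towers=[B/F/A; D; G/E; H] holding=C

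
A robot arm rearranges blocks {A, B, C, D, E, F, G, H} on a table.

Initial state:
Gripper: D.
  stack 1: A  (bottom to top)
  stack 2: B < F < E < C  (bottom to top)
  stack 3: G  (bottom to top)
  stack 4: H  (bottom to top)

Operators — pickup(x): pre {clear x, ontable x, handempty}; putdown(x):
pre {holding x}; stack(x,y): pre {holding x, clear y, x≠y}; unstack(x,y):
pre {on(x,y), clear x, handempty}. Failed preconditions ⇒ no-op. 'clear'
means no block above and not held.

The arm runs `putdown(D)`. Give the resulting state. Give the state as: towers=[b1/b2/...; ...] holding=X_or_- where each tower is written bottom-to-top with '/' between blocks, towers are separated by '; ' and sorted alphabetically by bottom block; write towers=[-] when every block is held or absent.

towers=[A; B/F/E/C; D; G; H] holding=-

before: towers=[A; B/F/E/C; G; H] holding=D
pre[putdown(D)]: holding(D) ok
all met → apply putdown(D)
after:  towers=[A; B/F/E/C; D; G; H] holding=-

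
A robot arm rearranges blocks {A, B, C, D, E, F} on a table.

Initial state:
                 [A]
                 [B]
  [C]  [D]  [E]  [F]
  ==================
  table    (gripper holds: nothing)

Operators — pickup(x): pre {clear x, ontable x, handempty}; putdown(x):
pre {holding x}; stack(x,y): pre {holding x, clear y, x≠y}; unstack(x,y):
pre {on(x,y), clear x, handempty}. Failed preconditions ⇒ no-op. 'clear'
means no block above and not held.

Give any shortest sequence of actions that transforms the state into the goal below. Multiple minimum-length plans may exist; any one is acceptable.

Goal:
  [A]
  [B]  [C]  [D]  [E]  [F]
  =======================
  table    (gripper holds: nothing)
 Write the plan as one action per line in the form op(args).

step 1 (unstack(A, B)): towers=[C; D; E; F/B] holding=A
step 2 (putdown(A)): towers=[A; C; D; E; F/B] holding=-
step 3 (unstack(B, F)): towers=[A; C; D; E; F] holding=B
step 4 (putdown(B)): towers=[A; B; C; D; E; F] holding=-
step 5 (pickup(A)): towers=[B; C; D; E; F] holding=A
step 6 (stack(A, B)): towers=[B/A; C; D; E; F] holding=-
goal check: towers=[B/A; C; D; E; F] holding=- — reached (length 6, optimal by BFS)

unstack(A, B)
putdown(A)
unstack(B, F)
putdown(B)
pickup(A)
stack(A, B)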